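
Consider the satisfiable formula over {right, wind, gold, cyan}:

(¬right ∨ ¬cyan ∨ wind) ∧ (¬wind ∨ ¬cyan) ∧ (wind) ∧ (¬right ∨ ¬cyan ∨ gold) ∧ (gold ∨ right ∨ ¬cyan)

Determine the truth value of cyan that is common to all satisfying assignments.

Suppose cyan = True.
(¬wind) alone gives wind = False.
That conflicts with the unit clause (wind).
So every satisfying assignment has cyan = False.

False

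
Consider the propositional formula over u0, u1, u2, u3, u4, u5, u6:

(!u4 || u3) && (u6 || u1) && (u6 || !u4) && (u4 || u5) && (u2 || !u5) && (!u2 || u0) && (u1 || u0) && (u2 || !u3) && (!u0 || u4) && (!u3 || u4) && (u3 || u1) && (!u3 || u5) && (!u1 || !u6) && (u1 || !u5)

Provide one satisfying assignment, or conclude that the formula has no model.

UNSATISFIABLE

Try u4 = false.
The clause (u5) is unit, so u5 = true.
The clause (u2) is unit, so u2 = true.
The clause (u0) is unit, so u0 = true.
But (!u0) is also a unit clause — contradiction.
So u4 must be the other value — set u4 = true.
The clause (u3) is unit, so u3 = true.
The clause (u6) is unit, so u6 = true.
The clause (u2) is unit, so u2 = true.
The clause (u0) is unit, so u0 = true.
The clause (u5) is unit, so u5 = true.
The clause (!u1) is unit, so u1 = false.
But (u1) is also a unit clause — contradiction.
Both values of u4 lead to a conflict.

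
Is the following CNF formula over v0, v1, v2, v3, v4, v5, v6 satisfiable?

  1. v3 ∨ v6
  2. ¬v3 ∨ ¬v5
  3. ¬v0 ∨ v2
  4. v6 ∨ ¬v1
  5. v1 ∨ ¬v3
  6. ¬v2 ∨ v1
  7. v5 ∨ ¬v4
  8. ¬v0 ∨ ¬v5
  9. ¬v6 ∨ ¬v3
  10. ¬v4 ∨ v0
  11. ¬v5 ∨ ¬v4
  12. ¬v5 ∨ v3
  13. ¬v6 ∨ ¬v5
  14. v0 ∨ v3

Case v3 = False:
The clause (v6) is unit, so v6 = True.
The clause (¬v5) is unit, so v5 = False.
The clause (¬v4) is unit, so v4 = False.
The clause (v0) is unit, so v0 = True.
The clause (v2) is unit, so v2 = True.
The clause (v1) is unit, so v1 = True.
Every clause now holds.
A satisfying assignment: v0=True,  v1=True,  v2=True,  v3=False,  v4=False,  v5=False,  v6=True.

Yes, satisfiable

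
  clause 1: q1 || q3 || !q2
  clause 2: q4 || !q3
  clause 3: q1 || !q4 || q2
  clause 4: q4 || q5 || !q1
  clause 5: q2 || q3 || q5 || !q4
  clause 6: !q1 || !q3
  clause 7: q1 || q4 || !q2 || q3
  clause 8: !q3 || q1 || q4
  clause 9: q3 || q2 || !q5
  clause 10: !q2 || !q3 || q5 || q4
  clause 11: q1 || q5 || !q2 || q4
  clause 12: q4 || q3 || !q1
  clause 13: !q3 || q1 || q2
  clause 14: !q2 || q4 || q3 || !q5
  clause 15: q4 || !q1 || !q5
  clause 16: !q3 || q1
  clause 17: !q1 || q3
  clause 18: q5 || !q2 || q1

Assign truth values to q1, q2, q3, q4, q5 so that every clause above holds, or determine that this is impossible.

Case q4 = false:
(!q3) alone gives q3 = false.
(!q1) alone gives q1 = false.
(!q2) alone gives q2 = false.
(!q5) alone gives q5 = false.
All clauses are satisfied.

q1=false,  q2=false,  q3=false,  q4=false,  q5=false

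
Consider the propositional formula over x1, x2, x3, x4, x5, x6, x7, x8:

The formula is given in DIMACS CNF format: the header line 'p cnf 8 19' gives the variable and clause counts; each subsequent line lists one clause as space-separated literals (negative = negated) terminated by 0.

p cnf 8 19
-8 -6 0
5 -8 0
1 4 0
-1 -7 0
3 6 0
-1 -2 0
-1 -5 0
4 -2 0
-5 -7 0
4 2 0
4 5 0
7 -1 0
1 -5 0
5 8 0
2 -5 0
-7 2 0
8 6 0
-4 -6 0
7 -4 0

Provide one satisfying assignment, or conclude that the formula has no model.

Suppose x8 = False.
From the singleton clause (x5), x5 = True.
From the singleton clause (¬x1), x1 = False.
Now (x1) is unsatisfied and unit — conflict.
Backtrack on x8: now try x8 = True.
From the singleton clause (¬x6), x6 = False.
From the singleton clause (x5), x5 = True.
From the singleton clause (x3), x3 = True.
From the singleton clause (¬x1), x1 = False.
Now (x1) is unsatisfied and unit — conflict.
Neither x8 = True nor x8 = False works.

UNSATISFIABLE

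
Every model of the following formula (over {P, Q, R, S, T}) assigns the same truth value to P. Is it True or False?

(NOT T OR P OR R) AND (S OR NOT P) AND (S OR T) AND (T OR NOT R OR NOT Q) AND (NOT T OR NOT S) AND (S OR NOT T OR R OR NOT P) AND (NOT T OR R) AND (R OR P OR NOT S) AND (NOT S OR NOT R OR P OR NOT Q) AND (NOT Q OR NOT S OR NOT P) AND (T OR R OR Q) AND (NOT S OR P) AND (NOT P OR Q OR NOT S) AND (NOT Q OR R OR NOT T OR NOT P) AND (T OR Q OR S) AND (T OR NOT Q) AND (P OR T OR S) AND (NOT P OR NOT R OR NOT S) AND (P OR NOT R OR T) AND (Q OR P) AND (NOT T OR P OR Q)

Suppose P = true.
From the singleton clause (S), S = true.
From the singleton clause (NOT T), T = false.
From the singleton clause (NOT Q), Q = false.
That conflicts with the unit clause (Q).
So every satisfying assignment has P = False.

False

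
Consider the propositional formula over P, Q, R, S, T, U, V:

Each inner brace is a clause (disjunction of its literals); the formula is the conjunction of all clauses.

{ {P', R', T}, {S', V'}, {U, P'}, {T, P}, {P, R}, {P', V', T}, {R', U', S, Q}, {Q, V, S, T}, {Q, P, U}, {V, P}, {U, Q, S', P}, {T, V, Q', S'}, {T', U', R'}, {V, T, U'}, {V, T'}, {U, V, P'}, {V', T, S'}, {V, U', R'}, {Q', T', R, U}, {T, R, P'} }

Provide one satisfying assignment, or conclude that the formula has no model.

P ↦ 1,  Q ↦ 0,  R ↦ 0,  S ↦ 0,  T ↦ 1,  U ↦ 1,  V ↦ 1

Suppose S = 0.
Suppose U = 1.
Suppose T = 1.
Unit clause (R') forces R = 0.
Unit clause (P) forces P = 1.
Unit clause (V) forces V = 1.
No clause remains; Q is free.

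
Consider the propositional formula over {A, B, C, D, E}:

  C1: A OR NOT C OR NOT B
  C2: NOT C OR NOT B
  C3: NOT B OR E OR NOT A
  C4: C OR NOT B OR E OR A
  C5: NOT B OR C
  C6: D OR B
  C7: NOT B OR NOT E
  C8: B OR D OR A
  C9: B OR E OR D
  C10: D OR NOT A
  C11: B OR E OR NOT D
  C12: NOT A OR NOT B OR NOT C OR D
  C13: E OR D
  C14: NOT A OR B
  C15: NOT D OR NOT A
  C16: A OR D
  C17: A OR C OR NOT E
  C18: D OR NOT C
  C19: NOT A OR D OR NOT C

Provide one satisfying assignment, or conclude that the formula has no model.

Suppose C = true.
The clause (NOT B) is unit, so B = false.
The clause (D) is unit, so D = true.
The clause (E) is unit, so E = true.
The clause (NOT A) is unit, so A = false.
Every clause now holds.

A ↦ false; B ↦ false; C ↦ true; D ↦ true; E ↦ true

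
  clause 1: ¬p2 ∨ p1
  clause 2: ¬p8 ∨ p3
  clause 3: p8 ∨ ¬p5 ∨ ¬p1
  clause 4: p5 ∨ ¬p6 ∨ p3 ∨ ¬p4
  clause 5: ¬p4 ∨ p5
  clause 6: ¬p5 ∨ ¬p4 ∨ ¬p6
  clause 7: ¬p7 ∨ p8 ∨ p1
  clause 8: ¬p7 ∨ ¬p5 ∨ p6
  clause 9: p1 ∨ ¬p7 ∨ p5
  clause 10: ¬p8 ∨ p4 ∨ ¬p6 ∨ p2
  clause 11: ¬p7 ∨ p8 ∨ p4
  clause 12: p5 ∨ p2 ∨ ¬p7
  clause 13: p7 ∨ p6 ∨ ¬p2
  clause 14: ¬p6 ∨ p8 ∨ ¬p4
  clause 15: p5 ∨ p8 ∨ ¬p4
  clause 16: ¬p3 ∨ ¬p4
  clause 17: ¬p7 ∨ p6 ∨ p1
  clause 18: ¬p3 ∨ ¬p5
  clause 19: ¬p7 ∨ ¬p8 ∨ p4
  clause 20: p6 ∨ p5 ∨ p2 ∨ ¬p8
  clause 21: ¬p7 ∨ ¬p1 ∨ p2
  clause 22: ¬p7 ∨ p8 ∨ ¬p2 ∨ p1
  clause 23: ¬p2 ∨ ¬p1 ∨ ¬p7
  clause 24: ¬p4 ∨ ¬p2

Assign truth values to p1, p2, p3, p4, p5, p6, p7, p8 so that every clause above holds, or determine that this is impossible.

p1=True, p2=True, p3=False, p4=False, p5=False, p6=True, p7=False, p8=False

Branch on p2: set p2 = True.
(p1) alone gives p1 = True.
(¬p7) alone gives p7 = False.
(p6) alone gives p6 = True.
(¬p4) alone gives p4 = False.
Branch on p8: set p8 = False.
(¬p5) alone gives p5 = False.
No clause remains; p3 is free.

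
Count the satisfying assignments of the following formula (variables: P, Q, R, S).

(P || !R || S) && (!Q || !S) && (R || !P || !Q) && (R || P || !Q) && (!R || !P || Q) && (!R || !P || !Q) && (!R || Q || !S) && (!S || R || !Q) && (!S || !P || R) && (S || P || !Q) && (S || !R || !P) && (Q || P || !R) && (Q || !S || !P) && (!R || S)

3

There are 2^4 = 16 truth assignments over (P, Q, R, S).
Split on Q. With Q = true, the clauses containing Q are satisfied and !Q drops from the rest; 0 of the 2^3 = 8 assignments to the other variables satisfy what remains.
With Q = false, by the same count on the reduced clause set, 3 assignments work.
(One model: P=F, Q=F, R=F, S=F.)
Total: 0 + 3 = 3.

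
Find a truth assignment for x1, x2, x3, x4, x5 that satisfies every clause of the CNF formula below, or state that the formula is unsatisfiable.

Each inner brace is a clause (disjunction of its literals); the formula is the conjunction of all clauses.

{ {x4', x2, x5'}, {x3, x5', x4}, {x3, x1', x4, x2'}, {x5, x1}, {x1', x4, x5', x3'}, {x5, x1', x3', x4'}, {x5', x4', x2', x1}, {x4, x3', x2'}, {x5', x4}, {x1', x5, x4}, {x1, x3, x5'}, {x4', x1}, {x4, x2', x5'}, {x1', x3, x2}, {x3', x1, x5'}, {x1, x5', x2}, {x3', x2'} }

x1=1; x2=1; x3=0; x4=1; x5=0

Branch on x5: set x5 = 0.
From the singleton clause (x1), x1 = 1.
From the singleton clause (x4), x4 = 1.
From the singleton clause (x3'), x3 = 0.
From the singleton clause (x2), x2 = 1.
Every clause now holds.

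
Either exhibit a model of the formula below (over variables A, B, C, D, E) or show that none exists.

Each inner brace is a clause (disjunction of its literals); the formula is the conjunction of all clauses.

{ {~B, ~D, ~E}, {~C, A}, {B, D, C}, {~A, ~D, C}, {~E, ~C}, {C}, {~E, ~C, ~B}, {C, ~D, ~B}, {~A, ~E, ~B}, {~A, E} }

Unit clause (C) forces C = 1.
Unit clause (A) forces A = 1.
Unit clause (~E) forces E = 0.
Now (E) is unsatisfied and unit — conflict.

UNSATISFIABLE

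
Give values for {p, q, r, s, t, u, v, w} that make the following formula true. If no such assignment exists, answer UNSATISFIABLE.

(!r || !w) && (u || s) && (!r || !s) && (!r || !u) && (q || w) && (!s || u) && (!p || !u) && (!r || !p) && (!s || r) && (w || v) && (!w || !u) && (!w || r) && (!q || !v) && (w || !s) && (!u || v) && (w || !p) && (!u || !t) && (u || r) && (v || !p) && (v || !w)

UNSATISFIABLE

Case r = false:
From the singleton clause (!s), s = false.
From the singleton clause (u), u = true.
From the singleton clause (!p), p = false.
From the singleton clause (!w), w = false.
From the singleton clause (q), q = true.
From the singleton clause (v), v = true.
Now (!v) is unsatisfied and unit — conflict.
Backtrack on r: now try r = true.
From the singleton clause (!w), w = false.
From the singleton clause (!s), s = false.
From the singleton clause (u), u = true.
Now (!u) is unsatisfied and unit — conflict.
Both values of r lead to a conflict.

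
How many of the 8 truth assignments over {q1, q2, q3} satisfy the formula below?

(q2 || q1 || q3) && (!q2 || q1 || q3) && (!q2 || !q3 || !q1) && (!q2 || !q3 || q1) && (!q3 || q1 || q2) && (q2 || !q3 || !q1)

There are 2^3 = 8 truth assignments over (q1, q2, q3).
Check each against the 6 clauses (columns in the order q1, q2, q3):
  F F F  ✗ fails (q2 || q1 || q3)
  F F T  ✗ fails (!q3 || q1 || q2)
  F T F  ✗ fails (!q2 || q1 || q3)
  F T T  ✗ fails (!q2 || !q3 || q1)
  T F F  ✓ satisfies all
  T F T  ✗ fails (q2 || !q3 || !q1)
  T T F  ✓ satisfies all
  T T T  ✗ fails (!q2 || !q3 || !q1)
2 of the 8 rows are models.

2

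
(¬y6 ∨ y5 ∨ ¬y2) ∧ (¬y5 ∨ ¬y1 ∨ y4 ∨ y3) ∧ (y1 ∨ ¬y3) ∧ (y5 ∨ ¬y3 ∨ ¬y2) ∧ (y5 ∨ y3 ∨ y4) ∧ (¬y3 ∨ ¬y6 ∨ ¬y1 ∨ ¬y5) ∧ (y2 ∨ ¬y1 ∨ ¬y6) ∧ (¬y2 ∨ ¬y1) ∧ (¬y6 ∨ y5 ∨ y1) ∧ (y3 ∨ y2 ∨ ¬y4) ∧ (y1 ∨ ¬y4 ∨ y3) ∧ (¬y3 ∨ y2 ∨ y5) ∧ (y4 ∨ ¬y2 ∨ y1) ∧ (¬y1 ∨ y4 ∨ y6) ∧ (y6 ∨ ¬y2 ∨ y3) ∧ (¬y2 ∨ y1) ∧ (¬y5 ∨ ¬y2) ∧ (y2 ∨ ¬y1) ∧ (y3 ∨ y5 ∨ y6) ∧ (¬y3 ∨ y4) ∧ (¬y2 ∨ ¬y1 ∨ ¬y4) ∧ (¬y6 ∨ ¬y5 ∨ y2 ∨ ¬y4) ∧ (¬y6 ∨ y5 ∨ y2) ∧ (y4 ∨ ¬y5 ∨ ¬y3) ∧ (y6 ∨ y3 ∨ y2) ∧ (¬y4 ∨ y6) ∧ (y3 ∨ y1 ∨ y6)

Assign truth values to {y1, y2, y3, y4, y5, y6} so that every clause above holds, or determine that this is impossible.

Try y1 = False.
(¬y3) alone gives y3 = False.
(¬y4) alone gives y4 = False.
(y5) alone gives y5 = True.
(¬y2) alone gives y2 = False.
(y6) alone gives y6 = True.
Every clause now holds.

y1 ↦ False, y2 ↦ False, y3 ↦ False, y4 ↦ False, y5 ↦ True, y6 ↦ True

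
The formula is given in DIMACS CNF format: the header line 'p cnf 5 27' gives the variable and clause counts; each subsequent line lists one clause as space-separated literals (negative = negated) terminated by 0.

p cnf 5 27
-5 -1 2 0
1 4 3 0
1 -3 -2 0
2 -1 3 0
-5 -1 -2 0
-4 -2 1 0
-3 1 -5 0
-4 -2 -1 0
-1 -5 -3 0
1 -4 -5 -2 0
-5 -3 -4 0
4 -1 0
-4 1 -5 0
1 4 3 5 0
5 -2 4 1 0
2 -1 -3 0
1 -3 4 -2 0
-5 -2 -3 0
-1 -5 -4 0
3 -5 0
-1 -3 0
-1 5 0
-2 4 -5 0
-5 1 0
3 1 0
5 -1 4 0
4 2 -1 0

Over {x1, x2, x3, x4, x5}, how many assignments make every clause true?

There are 2^5 = 32 truth assignments over (x1, x2, x3, x4, x5).
Split on x3. With x3 = True, the clauses containing x3 are satisfied and ¬x3 drops from the rest; 2 of the 2^4 = 16 assignments to the other variables satisfy what remains.
With x3 = False, by the same count on the reduced clause set, 0 assignments work.
(One model: x1=F, x2=F, x3=T, x4=F, x5=F.)
Total: 2 + 0 = 2.

2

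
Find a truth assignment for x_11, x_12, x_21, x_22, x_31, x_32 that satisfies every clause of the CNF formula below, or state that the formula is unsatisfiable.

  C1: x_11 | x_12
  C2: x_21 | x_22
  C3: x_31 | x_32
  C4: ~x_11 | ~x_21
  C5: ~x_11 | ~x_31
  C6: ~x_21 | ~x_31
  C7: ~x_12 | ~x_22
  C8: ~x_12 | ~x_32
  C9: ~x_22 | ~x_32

UNSATISFIABLE

Try x_11 = 1.
From the singleton clause (~x_21), x_21 = 0.
From the singleton clause (x_22), x_22 = 1.
From the singleton clause (~x_31), x_31 = 0.
From the singleton clause (x_32), x_32 = 1.
That conflicts with the unit clause (~x_32).
Undo x_11 and try x_11 = 0.
From the singleton clause (x_12), x_12 = 1.
From the singleton clause (~x_22), x_22 = 0.
From the singleton clause (x_21), x_21 = 1.
From the singleton clause (~x_31), x_31 = 0.
From the singleton clause (x_32), x_32 = 1.
That conflicts with the unit clause (~x_32).
Both values of x_11 lead to a conflict.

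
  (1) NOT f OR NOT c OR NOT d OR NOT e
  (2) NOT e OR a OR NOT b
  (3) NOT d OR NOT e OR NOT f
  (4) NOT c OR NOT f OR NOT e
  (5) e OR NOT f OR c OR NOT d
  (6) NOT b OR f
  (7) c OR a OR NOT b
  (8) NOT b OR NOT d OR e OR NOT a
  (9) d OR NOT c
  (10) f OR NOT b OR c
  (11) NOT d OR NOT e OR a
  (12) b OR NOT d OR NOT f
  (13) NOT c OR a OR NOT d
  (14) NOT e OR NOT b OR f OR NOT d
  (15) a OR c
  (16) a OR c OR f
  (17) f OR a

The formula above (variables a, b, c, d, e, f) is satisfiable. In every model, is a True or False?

Suppose a = false.
Unit clause (c) forces c = true.
Unit clause (d) forces d = true.
That conflicts with the unit clause (NOT d).
So every satisfying assignment has a = True.

True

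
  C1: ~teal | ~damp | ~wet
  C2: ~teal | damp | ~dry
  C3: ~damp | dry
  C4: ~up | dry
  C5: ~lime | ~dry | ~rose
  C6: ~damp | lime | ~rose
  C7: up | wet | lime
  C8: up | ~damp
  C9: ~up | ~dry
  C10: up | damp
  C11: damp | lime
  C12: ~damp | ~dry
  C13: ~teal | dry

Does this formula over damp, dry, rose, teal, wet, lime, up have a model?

Case damp = 0:
(up) alone gives up = 1.
(dry) alone gives dry = 1.
Now (~dry) is unsatisfied and unit — conflict.
Undo damp and try damp = 1.
(dry) alone gives dry = 1.
Now (~dry) is unsatisfied and unit — conflict.
Neither damp = 1 nor damp = 0 works.
No assignment satisfies every clause.

No, unsatisfiable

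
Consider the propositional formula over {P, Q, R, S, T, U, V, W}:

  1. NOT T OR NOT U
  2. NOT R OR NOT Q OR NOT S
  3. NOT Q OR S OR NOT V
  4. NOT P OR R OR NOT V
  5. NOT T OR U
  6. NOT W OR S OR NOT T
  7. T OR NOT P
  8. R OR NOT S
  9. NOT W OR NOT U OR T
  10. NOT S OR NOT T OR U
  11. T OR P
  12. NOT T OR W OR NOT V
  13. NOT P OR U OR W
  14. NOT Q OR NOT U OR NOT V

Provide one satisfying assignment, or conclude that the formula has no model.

UNSATISFIABLE

Try T = false.
Unit clause (NOT P) forces P = false.
Now (P) is unsatisfied and unit — conflict.
That branch fails; take T = true instead.
Unit clause (NOT U) forces U = false.
Now (U) is unsatisfied and unit — conflict.
Neither T = true nor T = false works.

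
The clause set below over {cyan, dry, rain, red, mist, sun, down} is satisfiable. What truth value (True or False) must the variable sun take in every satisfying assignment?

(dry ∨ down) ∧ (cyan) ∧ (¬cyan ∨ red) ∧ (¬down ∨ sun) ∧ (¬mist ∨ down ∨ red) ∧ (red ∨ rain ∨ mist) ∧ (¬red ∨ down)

Suppose sun = False.
(cyan) alone gives cyan = True.
(red) alone gives red = True.
(¬down) alone gives down = False.
But (down) is also a unit clause — contradiction.
So every satisfying assignment has sun = True.

True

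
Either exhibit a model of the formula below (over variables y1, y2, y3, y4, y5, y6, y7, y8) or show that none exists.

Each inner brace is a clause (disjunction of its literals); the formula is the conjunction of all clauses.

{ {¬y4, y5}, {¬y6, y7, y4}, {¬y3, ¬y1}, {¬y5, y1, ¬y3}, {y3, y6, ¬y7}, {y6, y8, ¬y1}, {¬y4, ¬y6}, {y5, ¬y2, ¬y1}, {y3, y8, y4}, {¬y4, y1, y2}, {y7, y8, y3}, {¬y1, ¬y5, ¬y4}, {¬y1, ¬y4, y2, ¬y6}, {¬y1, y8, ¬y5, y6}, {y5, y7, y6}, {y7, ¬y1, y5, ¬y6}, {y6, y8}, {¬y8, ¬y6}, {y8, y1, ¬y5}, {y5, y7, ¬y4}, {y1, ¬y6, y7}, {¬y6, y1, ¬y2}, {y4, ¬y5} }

y1=False, y2=False, y3=True, y4=False, y5=False, y6=False, y7=True, y8=True

Suppose y4 = False.
The clause (¬y5) is unit, so y5 = False.
Suppose y6 = False.
The clause (y7) is unit, so y7 = True.
The clause (y3) is unit, so y3 = True.
The clause (¬y1) is unit, so y1 = False.
The clause (y8) is unit, so y8 = True.
Every clause is now satisfied; y2 is unconstrained.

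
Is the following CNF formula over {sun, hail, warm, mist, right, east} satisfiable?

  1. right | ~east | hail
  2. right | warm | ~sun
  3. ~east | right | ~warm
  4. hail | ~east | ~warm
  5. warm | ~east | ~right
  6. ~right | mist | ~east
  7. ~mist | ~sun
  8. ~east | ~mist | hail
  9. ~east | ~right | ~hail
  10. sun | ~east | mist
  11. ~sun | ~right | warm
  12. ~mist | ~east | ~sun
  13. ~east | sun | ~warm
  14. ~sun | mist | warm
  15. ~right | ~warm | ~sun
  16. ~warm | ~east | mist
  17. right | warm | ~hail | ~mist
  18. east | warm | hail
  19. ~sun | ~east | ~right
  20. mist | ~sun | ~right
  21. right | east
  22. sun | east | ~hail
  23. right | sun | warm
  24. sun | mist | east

Try mist = 1.
The clause (~sun) is unit, so sun = 0.
Try east = 0.
The clause (right) is unit, so right = 1.
The clause (~hail) is unit, so hail = 0.
The clause (warm) is unit, so warm = 1.
This assignment satisfies each clause.
A satisfying assignment: sun=0,  hail=0,  warm=1,  mist=1,  right=1,  east=0.

Satisfiable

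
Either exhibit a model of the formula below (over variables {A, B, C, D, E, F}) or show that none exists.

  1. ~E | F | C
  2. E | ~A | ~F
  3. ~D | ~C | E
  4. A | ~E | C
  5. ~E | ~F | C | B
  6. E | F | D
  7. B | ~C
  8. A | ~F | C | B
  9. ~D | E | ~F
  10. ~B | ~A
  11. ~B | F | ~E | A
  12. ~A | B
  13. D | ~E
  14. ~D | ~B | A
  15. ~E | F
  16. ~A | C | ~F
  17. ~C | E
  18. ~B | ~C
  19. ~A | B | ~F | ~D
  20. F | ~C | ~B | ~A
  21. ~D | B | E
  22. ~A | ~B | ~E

Try B = 1.
The clause (~A) is unit, so A = 0.
The clause (~D) is unit, so D = 0.
The clause (~E) is unit, so E = 0.
The clause (F) is unit, so F = 1.
The clause (~C) is unit, so C = 0.
All clauses are satisfied.

A=0, B=1, C=0, D=0, E=0, F=1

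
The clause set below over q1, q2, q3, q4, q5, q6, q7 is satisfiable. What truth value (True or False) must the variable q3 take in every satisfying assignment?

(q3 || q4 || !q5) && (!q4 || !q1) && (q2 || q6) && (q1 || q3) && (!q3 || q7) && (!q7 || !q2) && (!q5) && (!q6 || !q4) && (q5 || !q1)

Suppose q3 = false.
From the singleton clause (q1), q1 = true.
From the singleton clause (!q4), q4 = false.
From the singleton clause (!q5), q5 = false.
But (q5) is also a unit clause — contradiction.
So every satisfying assignment has q3 = True.

True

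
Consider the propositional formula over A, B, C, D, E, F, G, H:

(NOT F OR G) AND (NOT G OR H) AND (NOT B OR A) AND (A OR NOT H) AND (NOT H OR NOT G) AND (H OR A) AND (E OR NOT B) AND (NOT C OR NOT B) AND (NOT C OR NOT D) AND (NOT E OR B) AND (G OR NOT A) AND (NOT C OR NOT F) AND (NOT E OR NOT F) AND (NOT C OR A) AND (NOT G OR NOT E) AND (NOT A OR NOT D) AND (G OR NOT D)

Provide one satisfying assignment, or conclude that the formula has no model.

UNSATISFIABLE

Suppose F = false.
Suppose G = false.
From the singleton clause (NOT A), A = false.
From the singleton clause (NOT B), B = false.
From the singleton clause (NOT H), H = false.
But (H) is also a unit clause — contradiction.
So G must be the other value — set G = true.
From the singleton clause (H), H = true.
But (NOT H) is also a unit clause — contradiction.
Both values of G lead to a conflict.
So F must be the other value — set F = true.
From the singleton clause (G), G = true.
From the singleton clause (H), H = true.
But (NOT H) is also a unit clause — contradiction.
Both values of F lead to a conflict.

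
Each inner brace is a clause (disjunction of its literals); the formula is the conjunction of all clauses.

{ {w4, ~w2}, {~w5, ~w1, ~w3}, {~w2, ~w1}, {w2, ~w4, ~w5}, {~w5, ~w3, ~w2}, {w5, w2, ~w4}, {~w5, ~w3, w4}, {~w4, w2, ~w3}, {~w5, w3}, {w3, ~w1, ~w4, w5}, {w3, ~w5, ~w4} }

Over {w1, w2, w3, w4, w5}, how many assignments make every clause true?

6

There are 2^5 = 32 truth assignments over (w1, w2, w3, w4, w5).
Split on w5. With w5 = 1, the clauses containing w5 are satisfied and ~w5 drops from the rest; 0 of the 2^4 = 16 assignments to the other variables satisfy what remains.
With w5 = 0, by the same count on the reduced clause set, 6 assignments work.
Total: 0 + 6 = 6.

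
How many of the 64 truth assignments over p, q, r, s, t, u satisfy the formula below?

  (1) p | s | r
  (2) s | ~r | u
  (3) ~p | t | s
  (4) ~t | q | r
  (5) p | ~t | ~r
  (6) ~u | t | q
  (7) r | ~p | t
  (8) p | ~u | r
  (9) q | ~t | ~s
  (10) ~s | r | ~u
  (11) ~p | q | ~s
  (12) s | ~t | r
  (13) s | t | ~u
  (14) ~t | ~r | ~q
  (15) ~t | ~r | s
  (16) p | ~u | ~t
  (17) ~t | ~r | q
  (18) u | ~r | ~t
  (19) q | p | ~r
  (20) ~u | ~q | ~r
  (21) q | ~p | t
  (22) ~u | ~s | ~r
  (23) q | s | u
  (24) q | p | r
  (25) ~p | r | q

There are 2^6 = 64 truth assignments over (p, q, r, s, t, u).
Split on t. With t = 1, the clauses containing t are satisfied and ~t drops from the rest; 2 of the 2^5 = 32 assignments to the other variables satisfy what remains.
With t = 0, by the same count on the reduced clause set, 3 assignments work.
Total: 2 + 3 = 5.

5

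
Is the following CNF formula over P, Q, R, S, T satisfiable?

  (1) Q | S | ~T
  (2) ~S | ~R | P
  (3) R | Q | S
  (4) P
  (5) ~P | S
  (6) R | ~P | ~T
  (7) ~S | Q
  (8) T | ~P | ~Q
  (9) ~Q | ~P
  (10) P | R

No, unsatisfiable

The clause (P) is unit, so P = 1.
The clause (S) is unit, so S = 1.
The clause (Q) is unit, so Q = 1.
But (~Q) is also a unit clause — contradiction.
No assignment satisfies every clause.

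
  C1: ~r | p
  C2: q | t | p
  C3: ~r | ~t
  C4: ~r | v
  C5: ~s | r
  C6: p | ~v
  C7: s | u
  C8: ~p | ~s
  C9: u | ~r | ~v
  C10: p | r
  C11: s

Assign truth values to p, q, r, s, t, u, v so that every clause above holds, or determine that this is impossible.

The clause (s) is unit, so s = 1.
The clause (r) is unit, so r = 1.
The clause (p) is unit, so p = 1.
Now (~p) is unsatisfied and unit — conflict.

UNSATISFIABLE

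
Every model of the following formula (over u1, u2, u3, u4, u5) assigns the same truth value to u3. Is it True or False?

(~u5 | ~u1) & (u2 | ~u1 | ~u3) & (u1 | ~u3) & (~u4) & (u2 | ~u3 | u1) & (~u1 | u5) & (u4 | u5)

False

Suppose u3 = 1.
Unit clause (u1) forces u1 = 1.
Unit clause (~u5) forces u5 = 0.
But (u5) is also a unit clause — contradiction.
So every satisfying assignment has u3 = False.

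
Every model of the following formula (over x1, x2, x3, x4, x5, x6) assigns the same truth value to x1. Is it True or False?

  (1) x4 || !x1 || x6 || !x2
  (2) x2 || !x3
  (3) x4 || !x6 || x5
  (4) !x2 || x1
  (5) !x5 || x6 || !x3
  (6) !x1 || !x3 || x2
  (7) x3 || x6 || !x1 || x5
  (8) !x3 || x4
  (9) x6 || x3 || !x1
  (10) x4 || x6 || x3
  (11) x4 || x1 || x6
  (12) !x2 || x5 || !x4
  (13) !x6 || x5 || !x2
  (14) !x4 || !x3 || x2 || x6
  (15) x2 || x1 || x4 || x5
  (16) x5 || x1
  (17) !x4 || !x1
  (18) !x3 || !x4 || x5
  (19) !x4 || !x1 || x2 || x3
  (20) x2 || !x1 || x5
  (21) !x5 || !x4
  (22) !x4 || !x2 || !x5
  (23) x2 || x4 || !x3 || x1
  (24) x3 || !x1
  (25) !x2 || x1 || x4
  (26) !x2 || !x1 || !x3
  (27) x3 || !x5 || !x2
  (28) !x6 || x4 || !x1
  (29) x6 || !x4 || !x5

Suppose x1 = true.
Unit clause (!x4) forces x4 = false.
Unit clause (!x3) forces x3 = false.
But (x3) is also a unit clause — contradiction.
So every satisfying assignment has x1 = False.

False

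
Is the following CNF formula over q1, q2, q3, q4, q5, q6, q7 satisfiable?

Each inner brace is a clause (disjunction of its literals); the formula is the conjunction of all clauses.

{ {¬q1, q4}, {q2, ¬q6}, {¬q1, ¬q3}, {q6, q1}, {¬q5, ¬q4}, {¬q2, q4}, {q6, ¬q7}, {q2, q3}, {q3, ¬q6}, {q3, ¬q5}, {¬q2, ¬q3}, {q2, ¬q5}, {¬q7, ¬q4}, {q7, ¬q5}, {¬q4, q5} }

Unsatisfiable

Try q1 = False.
(q6) alone gives q6 = True.
(q2) alone gives q2 = True.
(q4) alone gives q4 = True.
(¬q5) alone gives q5 = False.
That conflicts with the unit clause (q5).
Undo q1 and try q1 = True.
(q4) alone gives q4 = True.
(¬q3) alone gives q3 = False.
(¬q5) alone gives q5 = False.
That conflicts with the unit clause (q5).
Either choice for q1 ends in contradiction.
No assignment satisfies every clause.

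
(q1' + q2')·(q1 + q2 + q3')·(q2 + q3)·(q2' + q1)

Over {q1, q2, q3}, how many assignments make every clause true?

There are 2^3 = 8 truth assignments over (q1, q2, q3).
Check each against the 4 clauses (columns in the order q1, q2, q3):
  F F F  ✗ fails (q2 + q3)
  F F T  ✗ fails (q1 + q2 + q3')
  F T F  ✗ fails (q2' + q1)
  F T T  ✗ fails (q2' + q1)
  T F F  ✗ fails (q2 + q3)
  T F T  ✓ satisfies all
  T T F  ✗ fails (q1' + q2')
  T T T  ✗ fails (q1' + q2')
1 of the 8 rows is a model.

1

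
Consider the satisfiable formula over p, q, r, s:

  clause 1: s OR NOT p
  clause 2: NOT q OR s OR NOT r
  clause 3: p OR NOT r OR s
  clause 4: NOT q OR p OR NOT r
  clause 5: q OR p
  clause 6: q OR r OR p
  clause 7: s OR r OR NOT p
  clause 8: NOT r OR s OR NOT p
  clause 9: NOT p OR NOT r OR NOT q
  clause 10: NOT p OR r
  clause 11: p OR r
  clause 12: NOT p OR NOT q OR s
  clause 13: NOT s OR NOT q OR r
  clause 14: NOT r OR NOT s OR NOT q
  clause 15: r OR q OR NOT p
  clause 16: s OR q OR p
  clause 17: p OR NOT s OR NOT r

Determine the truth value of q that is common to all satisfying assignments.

Suppose q = true.
Suppose s = true.
From the singleton clause (r), r = true.
Now (NOT r) is unsatisfied and unit — conflict.
Undo s and try s = false.
From the singleton clause (NOT p), p = false.
From the singleton clause (NOT r), r = false.
Now (r) is unsatisfied and unit — conflict.
Neither s = true nor s = false works.
So every satisfying assignment has q = False.

False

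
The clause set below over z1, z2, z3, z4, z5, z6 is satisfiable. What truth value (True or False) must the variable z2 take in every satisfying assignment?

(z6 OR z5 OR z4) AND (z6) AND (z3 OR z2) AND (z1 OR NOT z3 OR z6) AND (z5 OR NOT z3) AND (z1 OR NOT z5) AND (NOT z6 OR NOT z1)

True

Suppose z2 = false.
From the singleton clause (z6), z6 = true.
From the singleton clause (z3), z3 = true.
From the singleton clause (z5), z5 = true.
From the singleton clause (z1), z1 = true.
Now (NOT z1) is unsatisfied and unit — conflict.
So every satisfying assignment has z2 = True.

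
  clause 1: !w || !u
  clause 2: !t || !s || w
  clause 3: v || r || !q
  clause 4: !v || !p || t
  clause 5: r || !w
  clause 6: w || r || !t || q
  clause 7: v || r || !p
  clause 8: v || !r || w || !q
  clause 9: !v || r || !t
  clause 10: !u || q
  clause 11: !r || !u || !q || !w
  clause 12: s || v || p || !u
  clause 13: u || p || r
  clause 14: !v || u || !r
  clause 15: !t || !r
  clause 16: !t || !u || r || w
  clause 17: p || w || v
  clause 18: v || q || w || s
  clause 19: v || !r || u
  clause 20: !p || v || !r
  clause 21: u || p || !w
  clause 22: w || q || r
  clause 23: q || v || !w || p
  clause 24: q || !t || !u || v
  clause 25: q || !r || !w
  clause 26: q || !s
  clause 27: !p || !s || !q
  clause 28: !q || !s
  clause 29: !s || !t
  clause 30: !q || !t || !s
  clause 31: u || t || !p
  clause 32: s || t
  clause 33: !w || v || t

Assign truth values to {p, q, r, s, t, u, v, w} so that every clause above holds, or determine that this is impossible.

Try w = false.
Try t = false.
(s) alone gives s = true.
(q) alone gives q = true.
Now (!q) is unsatisfied and unit — conflict.
So t must be the other value — set t = true.
(!s) alone gives s = false.
(!r) alone gives r = false.
(q) alone gives q = true.
(v) alone gives v = true.
Now (!v) is unsatisfied and unit — conflict.
Either choice for t ends in contradiction.
So w must be the other value — set w = true.
(!u) alone gives u = false.
(r) alone gives r = true.
(!v) alone gives v = false.
Now (v) is unsatisfied and unit — conflict.
Either choice for w ends in contradiction.

UNSATISFIABLE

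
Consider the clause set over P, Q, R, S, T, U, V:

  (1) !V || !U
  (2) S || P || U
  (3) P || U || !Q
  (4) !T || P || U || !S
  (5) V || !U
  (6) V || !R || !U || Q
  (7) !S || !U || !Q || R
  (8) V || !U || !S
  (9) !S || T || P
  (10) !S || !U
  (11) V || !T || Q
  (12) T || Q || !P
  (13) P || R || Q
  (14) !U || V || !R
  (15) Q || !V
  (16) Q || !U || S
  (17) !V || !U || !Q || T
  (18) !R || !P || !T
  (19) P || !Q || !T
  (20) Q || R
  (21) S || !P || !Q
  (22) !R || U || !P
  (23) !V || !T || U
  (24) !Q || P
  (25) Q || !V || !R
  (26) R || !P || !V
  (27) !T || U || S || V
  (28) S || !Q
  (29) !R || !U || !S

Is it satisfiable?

Yes

Case V = false:
From the singleton clause (!U), U = false.
Case S = true:
Case P = true:
From the singleton clause (!R), R = false.
From the singleton clause (Q), Q = true.
All clauses hold; T can take either value.
A satisfying assignment: P=true,  Q=true,  R=false,  S=true,  T=false,  U=false,  V=false.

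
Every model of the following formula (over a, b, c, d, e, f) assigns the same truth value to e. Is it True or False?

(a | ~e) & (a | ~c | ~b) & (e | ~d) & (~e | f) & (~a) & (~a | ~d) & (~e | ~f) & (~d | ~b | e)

False

Suppose e = 1.
The clause (a) is unit, so a = 1.
But (~a) is also a unit clause — contradiction.
So every satisfying assignment has e = False.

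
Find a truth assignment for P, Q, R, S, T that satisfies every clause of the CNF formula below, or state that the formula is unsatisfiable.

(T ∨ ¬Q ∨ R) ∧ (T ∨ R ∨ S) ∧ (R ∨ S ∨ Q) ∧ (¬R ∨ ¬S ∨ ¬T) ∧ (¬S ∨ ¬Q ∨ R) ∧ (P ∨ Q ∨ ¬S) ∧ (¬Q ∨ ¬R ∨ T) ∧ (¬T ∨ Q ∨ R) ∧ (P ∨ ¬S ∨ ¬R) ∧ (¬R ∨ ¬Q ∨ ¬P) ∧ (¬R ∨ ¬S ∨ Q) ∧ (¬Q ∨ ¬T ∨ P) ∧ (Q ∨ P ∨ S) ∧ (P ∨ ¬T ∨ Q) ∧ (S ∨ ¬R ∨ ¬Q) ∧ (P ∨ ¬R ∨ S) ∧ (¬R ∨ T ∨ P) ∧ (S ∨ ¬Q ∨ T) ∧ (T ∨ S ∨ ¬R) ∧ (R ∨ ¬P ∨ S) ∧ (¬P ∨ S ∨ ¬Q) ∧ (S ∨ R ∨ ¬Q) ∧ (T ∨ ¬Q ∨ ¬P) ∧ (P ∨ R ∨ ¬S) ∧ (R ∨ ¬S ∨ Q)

P=True,  Q=False,  R=True,  S=False,  T=True

Try T = True.
Try R = True.
From the singleton clause (¬S), S = False.
From the singleton clause (¬Q), Q = False.
From the singleton clause (P), P = True.
All clauses are satisfied.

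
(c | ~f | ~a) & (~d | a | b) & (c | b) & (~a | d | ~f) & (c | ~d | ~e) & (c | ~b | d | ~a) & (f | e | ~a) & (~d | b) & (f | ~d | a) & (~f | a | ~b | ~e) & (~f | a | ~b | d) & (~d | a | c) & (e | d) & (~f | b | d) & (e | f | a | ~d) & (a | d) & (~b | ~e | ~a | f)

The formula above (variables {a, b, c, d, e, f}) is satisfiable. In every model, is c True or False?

True

Suppose c = 0.
From the singleton clause (b), b = 1.
Branch on f: set f = 0.
Branch on d: set d = 0.
From the singleton clause (~a), a = 0.
But (a) is also a unit clause — contradiction.
So d must be the other value — set d = 1.
From the singleton clause (~e), e = 0.
From the singleton clause (~a), a = 0.
But (a) is also a unit clause — contradiction.
Neither d = 1 nor d = 0 works.
So f must be the other value — set f = 1.
From the singleton clause (~a), a = 0.
From the singleton clause (~e), e = 0.
From the singleton clause (d), d = 1.
But (~d) is also a unit clause — contradiction.
Neither f = 1 nor f = 0 works.
So every satisfying assignment has c = True.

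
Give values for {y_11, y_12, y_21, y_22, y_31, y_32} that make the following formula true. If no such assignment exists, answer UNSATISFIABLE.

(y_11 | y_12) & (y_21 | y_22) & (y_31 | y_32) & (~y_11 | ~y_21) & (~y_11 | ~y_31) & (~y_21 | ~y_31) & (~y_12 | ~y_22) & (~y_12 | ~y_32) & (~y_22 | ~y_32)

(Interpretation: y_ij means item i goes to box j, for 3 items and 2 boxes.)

UNSATISFIABLE

Case y_11 = 1:
From the singleton clause (~y_21), y_21 = 0.
From the singleton clause (y_22), y_22 = 1.
From the singleton clause (~y_31), y_31 = 0.
From the singleton clause (y_32), y_32 = 1.
That conflicts with the unit clause (~y_32).
So y_11 must be the other value — set y_11 = 0.
From the singleton clause (y_12), y_12 = 1.
From the singleton clause (~y_22), y_22 = 0.
From the singleton clause (y_21), y_21 = 1.
From the singleton clause (~y_31), y_31 = 0.
From the singleton clause (y_32), y_32 = 1.
That conflicts with the unit clause (~y_32).
Both values of y_11 lead to a conflict.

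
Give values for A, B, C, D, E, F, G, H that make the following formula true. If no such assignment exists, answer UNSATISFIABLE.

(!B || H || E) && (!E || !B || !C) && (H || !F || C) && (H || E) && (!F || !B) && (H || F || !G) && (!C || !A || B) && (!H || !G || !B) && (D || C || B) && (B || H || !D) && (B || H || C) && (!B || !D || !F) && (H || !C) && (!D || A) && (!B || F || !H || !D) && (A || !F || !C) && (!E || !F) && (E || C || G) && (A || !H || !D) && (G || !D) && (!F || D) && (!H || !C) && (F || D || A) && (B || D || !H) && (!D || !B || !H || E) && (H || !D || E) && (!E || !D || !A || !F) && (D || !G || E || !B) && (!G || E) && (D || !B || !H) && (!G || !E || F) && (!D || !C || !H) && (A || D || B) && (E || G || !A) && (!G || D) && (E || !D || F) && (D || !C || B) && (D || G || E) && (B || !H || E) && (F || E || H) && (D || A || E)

A ↦ true, B ↦ true, C ↦ false, D ↦ false, E ↦ true, F ↦ false, G ↦ false, H ↦ false

Branch on H: set H = false.
Unit clause (E) forces E = true.
Unit clause (!C) forces C = false.
Unit clause (!F) forces F = false.
Unit clause (!G) forces G = false.
Unit clause (B) forces B = true.
Unit clause (!D) forces D = false.
Unit clause (A) forces A = true.
This assignment satisfies each clause.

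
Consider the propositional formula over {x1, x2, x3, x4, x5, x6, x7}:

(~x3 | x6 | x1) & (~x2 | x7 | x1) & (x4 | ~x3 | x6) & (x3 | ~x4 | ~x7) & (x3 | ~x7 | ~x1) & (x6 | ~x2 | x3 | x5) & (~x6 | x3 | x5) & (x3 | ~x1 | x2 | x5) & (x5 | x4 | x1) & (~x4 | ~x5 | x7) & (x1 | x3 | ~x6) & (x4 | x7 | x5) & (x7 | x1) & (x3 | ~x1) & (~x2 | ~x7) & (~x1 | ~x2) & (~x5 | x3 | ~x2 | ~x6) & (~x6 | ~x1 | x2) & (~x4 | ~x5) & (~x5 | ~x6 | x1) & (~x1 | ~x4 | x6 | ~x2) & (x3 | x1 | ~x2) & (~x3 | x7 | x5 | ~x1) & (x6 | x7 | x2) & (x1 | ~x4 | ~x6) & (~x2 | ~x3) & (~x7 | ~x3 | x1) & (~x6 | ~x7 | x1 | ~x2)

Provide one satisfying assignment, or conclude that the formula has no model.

x1: 1, x2: 0, x3: 1, x4: 1, x5: 0, x6: 0, x7: 1

Try x7 = 1.
The clause (~x2) is unit, so x2 = 0.
Try x3 = 1.
The clause (x1) is unit, so x1 = 1.
The clause (~x6) is unit, so x6 = 0.
The clause (x4) is unit, so x4 = 1.
The clause (~x5) is unit, so x5 = 0.
This assignment satisfies each clause.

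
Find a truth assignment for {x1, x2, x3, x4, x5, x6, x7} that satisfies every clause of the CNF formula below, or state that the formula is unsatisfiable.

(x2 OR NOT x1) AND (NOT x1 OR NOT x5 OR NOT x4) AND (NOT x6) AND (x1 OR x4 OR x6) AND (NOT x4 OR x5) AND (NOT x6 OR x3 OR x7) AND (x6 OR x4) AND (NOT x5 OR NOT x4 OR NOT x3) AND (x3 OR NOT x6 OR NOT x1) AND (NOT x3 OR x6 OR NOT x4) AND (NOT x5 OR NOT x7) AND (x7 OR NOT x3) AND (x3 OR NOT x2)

(NOT x6) alone gives x6 = false.
(x4) alone gives x4 = true.
(x5) alone gives x5 = true.
(NOT x1) alone gives x1 = false.
(NOT x3) alone gives x3 = false.
(NOT x7) alone gives x7 = false.
(NOT x2) alone gives x2 = false.
All clauses are satisfied.

x1: false,  x2: false,  x3: false,  x4: true,  x5: true,  x6: false,  x7: false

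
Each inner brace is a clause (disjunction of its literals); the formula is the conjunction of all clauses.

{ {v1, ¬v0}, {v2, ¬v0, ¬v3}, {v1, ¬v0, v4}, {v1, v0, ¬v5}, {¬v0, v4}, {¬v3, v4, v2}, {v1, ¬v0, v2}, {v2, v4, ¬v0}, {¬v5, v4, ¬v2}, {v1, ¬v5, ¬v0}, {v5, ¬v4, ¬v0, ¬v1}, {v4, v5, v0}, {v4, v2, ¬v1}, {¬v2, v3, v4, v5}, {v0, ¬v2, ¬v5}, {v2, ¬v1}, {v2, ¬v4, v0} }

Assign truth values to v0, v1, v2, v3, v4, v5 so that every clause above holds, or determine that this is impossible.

v0 ↦ False; v1 ↦ True; v2 ↦ True; v3 ↦ False; v4 ↦ True; v5 ↦ False

Suppose v1 = True.
The clause (v2) is unit, so v2 = True.
Suppose v0 = False.
The clause (¬v5) is unit, so v5 = False.
The clause (v4) is unit, so v4 = True.
No clause remains; v3 is free.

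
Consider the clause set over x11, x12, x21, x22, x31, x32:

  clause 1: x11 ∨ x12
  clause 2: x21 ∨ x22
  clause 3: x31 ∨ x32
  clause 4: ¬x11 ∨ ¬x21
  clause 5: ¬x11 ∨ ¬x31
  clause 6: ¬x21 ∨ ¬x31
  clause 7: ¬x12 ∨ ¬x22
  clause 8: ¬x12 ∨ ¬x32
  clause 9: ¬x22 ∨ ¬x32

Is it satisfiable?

Unsatisfiable

Branch on x11: set x11 = True.
From the singleton clause (¬x21), x21 = False.
From the singleton clause (x22), x22 = True.
From the singleton clause (¬x31), x31 = False.
From the singleton clause (x32), x32 = True.
But (¬x32) is also a unit clause — contradiction.
Backtrack on x11: now try x11 = False.
From the singleton clause (x12), x12 = True.
From the singleton clause (¬x22), x22 = False.
From the singleton clause (x21), x21 = True.
From the singleton clause (¬x31), x31 = False.
From the singleton clause (x32), x32 = True.
But (¬x32) is also a unit clause — contradiction.
Either choice for x11 ends in contradiction.
No assignment satisfies every clause.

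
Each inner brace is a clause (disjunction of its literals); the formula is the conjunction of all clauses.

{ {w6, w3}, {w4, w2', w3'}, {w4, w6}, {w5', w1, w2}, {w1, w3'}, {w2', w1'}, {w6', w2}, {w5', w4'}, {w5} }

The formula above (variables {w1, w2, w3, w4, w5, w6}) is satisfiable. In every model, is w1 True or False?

Suppose w1 = 1.
The clause (w2') is unit, so w2 = 0.
The clause (w6') is unit, so w6 = 0.
The clause (w3) is unit, so w3 = 1.
The clause (w4) is unit, so w4 = 1.
The clause (w5') is unit, so w5 = 0.
But (w5) is also a unit clause — contradiction.
So every satisfying assignment has w1 = False.

False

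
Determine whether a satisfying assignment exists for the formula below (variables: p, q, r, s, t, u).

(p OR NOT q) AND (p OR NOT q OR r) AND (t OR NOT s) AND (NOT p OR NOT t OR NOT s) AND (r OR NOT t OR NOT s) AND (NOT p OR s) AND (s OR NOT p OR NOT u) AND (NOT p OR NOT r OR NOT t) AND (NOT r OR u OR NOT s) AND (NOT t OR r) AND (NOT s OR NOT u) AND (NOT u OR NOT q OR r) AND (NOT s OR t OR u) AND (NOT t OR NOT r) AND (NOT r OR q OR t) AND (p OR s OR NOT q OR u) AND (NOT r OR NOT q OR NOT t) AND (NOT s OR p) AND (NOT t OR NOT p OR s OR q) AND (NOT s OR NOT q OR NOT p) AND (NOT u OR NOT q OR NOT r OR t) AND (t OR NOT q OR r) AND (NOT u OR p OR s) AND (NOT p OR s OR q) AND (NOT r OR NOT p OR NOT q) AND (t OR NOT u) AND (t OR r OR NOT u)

Yes, satisfiable

Branch on p: set p = false.
(NOT q) alone gives q = false.
(NOT s) alone gives s = false.
(NOT u) alone gives u = false.
Branch on t: set t = false.
(NOT r) alone gives r = false.
This assignment satisfies each clause.
A satisfying assignment: p ↦ false, q ↦ false, r ↦ false, s ↦ false, t ↦ false, u ↦ false.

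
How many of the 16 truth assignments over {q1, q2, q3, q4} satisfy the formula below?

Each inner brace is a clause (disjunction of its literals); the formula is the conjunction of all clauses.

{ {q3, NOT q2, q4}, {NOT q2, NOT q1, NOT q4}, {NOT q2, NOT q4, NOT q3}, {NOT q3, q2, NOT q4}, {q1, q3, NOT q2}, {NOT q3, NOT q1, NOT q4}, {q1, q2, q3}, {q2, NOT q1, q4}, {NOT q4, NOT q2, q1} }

There are 2^4 = 16 truth assignments over (q1, q2, q3, q4).
Check each against the 9 clauses (columns in the order q1, q2, q3, q4):
  F F F F  ✗ fails (q1 OR q2 OR q3)
  F F F T  ✗ fails (q1 OR q2 OR q3)
  F F T F  ✓ satisfies all
  F F T T  ✗ fails (NOT q3 OR q2 OR NOT q4)
  F T F F  ✗ fails (q3 OR NOT q2 OR q4)
  F T F T  ✗ fails (q1 OR q3 OR NOT q2)
  F T T F  ✓ satisfies all
  F T T T  ✗ fails (NOT q2 OR NOT q4 OR NOT q3)
  T F F F  ✗ fails (q2 OR NOT q1 OR q4)
  T F F T  ✓ satisfies all
  T F T F  ✗ fails (q2 OR NOT q1 OR q4)
  T F T T  ✗ fails (NOT q3 OR q2 OR NOT q4)
  T T F F  ✗ fails (q3 OR NOT q2 OR q4)
  T T F T  ✗ fails (NOT q2 OR NOT q1 OR NOT q4)
  T T T F  ✓ satisfies all
  T T T T  ✗ fails (NOT q2 OR NOT q1 OR NOT q4)
4 of the 16 rows are models.

4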